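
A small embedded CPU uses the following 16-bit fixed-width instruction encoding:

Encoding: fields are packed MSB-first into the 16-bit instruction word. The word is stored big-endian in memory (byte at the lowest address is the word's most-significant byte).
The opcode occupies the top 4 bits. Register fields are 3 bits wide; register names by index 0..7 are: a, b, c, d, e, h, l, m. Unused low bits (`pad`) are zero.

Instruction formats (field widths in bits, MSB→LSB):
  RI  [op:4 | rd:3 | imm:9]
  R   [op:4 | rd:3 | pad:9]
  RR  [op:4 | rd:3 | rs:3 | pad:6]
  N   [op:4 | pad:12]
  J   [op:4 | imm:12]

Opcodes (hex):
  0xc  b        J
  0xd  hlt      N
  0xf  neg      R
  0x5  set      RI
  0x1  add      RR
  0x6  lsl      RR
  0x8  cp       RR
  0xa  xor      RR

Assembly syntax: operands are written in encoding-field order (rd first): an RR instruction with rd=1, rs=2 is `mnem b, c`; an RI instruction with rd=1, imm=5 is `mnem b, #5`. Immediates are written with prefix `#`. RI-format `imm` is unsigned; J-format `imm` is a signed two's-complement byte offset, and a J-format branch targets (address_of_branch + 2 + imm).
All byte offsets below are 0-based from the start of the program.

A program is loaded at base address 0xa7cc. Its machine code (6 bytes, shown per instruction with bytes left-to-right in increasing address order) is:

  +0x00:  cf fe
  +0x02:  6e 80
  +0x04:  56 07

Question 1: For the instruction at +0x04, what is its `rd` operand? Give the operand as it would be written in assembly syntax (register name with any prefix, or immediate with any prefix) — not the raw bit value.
d

off 0x04: read 56 07 as big → 0x5607
  opcode bits[15:12]=0x5: set/RI
  rd@[11:9]=0x3 ⇒ d
  imm@[8:0]=0x7 ⇒ #7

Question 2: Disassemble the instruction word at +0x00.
[00] cf fe → 0xcffe
  op=0xcffe>>12=0xc ⇒ b (J)
  imm@[11:0]=0xffe (s12→-2) ⇒ #-2

b #-2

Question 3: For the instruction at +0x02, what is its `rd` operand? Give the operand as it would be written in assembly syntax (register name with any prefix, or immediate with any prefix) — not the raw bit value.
m

+0x02: 6e 80 ⇒ word 0x6e80 (big)
  op=0x6e80>>12=0x6 ⇒ lsl (RR)
  rd: (w>>9)&0x7=0x7 → m
  rs: (w>>6)&0x7=0x2 → c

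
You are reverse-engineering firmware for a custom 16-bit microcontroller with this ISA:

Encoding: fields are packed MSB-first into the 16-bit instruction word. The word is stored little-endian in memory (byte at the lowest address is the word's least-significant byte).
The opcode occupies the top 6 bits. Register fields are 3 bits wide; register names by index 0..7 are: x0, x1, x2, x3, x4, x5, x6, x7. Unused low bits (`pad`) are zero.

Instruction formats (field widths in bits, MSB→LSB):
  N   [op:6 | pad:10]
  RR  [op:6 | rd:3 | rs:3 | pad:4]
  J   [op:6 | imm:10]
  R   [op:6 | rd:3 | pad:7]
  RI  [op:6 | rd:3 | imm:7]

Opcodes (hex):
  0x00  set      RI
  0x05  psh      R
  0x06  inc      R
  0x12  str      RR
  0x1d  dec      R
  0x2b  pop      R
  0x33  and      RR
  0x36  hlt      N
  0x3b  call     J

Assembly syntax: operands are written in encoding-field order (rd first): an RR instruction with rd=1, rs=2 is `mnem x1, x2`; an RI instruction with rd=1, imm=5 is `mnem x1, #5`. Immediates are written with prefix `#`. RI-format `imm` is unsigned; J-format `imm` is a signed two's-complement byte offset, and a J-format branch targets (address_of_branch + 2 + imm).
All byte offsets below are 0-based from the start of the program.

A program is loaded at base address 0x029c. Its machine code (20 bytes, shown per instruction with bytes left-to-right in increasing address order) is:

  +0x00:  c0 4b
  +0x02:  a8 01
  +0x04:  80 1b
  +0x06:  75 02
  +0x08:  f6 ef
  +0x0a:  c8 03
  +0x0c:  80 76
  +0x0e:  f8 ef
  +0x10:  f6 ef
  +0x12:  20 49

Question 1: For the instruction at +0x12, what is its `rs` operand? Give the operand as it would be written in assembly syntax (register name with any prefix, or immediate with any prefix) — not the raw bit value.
x2

+0x12: 20 49 ⇒ word 0x4920 (little)
  top 6b → 0x12 → str [RR]
  [9:7] rd=2 = x2
  [6:4] rs=2 = x2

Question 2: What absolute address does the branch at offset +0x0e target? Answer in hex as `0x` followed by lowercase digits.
@+0e  little-endian(f8 ef) = 0xeff8
  opcode bits[15:10]=0x3b: call/J
  imm: (w>>0)&0x3ff=0x3f8 (s10→-8) → #-8
  target = base 0x029c + off 0x0e + 2 + imm -8 = 0x02a4

0x02a4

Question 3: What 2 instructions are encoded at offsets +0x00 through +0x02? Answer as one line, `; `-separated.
str x7, x4; set x3, #40

[00] c0 4b → 0x4bc0
  op=0x4bc0>>10=0x12 ⇒ str (RR)
  [9:7] rd=7 = x7
  [6:4] rs=4 = x4
[02] a8 01 → 0x01a8
  op=0x01a8>>10=0x0 ⇒ set (RI)
  [9:7] rd=3 = x3
  [6:0] imm=40 = #40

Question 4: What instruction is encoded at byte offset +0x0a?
set x7, #72

@+0a  little-endian(c8 03) = 0x03c8
  opcode bits[15:10]=0x0: set/RI
  rd@[9:7]=0x7 ⇒ x7
  imm@[6:0]=0x48 ⇒ #72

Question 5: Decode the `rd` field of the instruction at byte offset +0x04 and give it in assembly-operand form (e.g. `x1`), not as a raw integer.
x7

[04] 80 1b → 0x1b80
  opcode bits[15:10]=0x6: inc/R
  [9:7] rd=7 = x7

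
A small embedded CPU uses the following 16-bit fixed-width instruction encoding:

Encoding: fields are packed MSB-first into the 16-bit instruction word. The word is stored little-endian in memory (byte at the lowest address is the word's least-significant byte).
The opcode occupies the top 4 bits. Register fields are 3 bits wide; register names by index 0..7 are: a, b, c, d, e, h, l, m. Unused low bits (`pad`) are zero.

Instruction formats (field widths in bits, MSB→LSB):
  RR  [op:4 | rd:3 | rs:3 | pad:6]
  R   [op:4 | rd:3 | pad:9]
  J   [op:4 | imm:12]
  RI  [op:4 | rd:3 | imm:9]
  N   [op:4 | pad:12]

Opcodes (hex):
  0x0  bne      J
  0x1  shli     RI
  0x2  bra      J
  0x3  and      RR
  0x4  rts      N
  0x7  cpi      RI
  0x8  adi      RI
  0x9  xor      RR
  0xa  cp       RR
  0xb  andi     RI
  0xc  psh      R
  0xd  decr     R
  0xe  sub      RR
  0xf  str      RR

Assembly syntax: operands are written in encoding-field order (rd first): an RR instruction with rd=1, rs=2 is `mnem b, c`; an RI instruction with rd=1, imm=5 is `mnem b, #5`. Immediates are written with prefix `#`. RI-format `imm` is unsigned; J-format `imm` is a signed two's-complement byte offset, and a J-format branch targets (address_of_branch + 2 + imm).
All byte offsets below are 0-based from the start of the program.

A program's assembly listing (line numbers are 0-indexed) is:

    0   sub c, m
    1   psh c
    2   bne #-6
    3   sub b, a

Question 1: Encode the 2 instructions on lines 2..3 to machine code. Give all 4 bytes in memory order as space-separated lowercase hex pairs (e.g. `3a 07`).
fa 0f 00 e2

line 2 (bne): pack op=0x0:4|imm=-6:12 = 0x0ffa; little→ fa 0f
line 3 (sub): pack op=0xe:4|rd=1:3|rs=0:3|pad=0:6 = 0xe200; little→ 00 e2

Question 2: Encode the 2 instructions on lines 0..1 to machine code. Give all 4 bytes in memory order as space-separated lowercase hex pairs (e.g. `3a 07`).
c0 e5 00 c4

0. sub fields op=0xe:4|rd=2:3|rs=7:3|pad=0:6 → word e5c0h → c0 e5
1. psh fields op=0xc:4|rd=2:3|pad=0:9 → word c400h → 00 c4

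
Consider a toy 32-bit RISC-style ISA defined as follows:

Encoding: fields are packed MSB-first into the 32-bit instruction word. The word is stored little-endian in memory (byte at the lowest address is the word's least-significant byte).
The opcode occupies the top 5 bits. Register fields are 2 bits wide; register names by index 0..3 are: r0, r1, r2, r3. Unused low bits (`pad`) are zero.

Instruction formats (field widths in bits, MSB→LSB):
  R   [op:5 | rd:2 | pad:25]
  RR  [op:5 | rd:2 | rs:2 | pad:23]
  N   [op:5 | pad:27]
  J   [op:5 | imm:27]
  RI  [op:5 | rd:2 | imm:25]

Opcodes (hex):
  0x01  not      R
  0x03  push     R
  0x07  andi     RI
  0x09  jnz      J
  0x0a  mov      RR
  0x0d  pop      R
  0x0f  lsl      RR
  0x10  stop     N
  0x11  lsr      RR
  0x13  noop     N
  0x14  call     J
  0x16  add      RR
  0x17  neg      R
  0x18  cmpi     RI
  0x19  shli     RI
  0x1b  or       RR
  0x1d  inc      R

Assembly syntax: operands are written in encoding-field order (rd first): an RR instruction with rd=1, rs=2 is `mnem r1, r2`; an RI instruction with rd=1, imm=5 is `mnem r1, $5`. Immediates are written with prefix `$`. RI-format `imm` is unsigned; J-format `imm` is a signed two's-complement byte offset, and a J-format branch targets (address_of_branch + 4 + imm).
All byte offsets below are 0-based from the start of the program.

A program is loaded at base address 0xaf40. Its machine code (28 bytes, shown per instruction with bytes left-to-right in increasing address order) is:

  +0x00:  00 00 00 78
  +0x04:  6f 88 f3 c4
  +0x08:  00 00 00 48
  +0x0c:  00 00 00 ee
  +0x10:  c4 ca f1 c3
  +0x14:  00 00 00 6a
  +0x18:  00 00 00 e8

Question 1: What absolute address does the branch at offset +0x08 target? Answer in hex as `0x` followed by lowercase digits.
+0x08: 00 00 00 48 ⇒ word 0x48000000 (little)
  top 5b → 0x9 → jnz [J]
  [26:0] imm=0 = $0
  target = base 0xaf40 + off 0x08 + 4 + imm 0 = 0xaf4c

0xaf4c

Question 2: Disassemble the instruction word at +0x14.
off 0x14: read 00 00 00 6a as little → 0x6a000000
  opcode bits[31:27]=0xd: pop/R
  rd: (w>>25)&0x3=0x1 → r1

pop r1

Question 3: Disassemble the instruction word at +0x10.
off 0x10: read c4 ca f1 c3 as little → 0xc3f1cac4
  op=0xc3f1cac4>>27=0x18 ⇒ cmpi (RI)
  rd: (w>>25)&0x3=0x1 → r1
  imm: (w>>0)&0x1ffffff=0x1f1cac4 → $32623300

cmpi r1, $32623300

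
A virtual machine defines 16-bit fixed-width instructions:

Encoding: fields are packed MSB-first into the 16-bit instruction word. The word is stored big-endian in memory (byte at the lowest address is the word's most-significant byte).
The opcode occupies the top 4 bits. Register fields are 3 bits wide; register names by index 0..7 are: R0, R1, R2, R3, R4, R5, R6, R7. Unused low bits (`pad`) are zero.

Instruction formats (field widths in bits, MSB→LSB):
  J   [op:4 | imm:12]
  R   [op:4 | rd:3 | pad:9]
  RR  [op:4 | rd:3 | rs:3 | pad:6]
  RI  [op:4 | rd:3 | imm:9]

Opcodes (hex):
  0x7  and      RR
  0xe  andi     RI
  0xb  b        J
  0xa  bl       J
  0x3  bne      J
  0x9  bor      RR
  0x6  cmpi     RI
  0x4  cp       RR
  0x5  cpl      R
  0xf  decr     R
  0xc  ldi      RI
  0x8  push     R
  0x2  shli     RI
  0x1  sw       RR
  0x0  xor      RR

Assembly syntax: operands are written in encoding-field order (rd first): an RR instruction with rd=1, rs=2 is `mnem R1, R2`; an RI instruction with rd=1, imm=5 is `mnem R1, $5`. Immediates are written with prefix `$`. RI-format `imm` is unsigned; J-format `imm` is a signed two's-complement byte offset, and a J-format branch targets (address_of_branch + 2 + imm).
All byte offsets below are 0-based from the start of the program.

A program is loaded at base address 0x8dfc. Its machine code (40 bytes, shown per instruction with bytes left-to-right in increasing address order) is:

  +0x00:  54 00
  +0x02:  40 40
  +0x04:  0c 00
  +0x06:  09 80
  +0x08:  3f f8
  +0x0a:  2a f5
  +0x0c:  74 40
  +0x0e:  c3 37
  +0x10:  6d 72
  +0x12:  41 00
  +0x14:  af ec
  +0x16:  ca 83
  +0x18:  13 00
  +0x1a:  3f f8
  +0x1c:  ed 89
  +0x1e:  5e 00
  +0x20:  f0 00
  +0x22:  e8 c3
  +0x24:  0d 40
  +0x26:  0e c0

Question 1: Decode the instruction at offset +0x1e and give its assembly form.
cpl R7

+0x1e: 5e 00 ⇒ word 0x5e00 (big)
  top 4b → 0x5 → cpl [R]
  rd: (w>>9)&0x7=0x7 → R7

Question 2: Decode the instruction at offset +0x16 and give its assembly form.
ldi R5, $131

+0x16: ca 83 ⇒ word 0xca83 (big)
  top 4b → 0xc → ldi [RI]
  [11:9] rd=5 = R5
  [8:0] imm=131 = $131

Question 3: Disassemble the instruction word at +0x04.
xor R6, R0

off 0x04: read 0c 00 as big → 0x0c00
  top 4b → 0x0 → xor [RR]
  [11:9] rd=6 = R6
  [8:6] rs=0 = R0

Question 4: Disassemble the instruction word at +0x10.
+0x10: 6d 72 ⇒ word 0x6d72 (big)
  opcode bits[15:12]=0x6: cmpi/RI
  rd@[11:9]=0x6 ⇒ R6
  imm@[8:0]=0x172 ⇒ $370

cmpi R6, $370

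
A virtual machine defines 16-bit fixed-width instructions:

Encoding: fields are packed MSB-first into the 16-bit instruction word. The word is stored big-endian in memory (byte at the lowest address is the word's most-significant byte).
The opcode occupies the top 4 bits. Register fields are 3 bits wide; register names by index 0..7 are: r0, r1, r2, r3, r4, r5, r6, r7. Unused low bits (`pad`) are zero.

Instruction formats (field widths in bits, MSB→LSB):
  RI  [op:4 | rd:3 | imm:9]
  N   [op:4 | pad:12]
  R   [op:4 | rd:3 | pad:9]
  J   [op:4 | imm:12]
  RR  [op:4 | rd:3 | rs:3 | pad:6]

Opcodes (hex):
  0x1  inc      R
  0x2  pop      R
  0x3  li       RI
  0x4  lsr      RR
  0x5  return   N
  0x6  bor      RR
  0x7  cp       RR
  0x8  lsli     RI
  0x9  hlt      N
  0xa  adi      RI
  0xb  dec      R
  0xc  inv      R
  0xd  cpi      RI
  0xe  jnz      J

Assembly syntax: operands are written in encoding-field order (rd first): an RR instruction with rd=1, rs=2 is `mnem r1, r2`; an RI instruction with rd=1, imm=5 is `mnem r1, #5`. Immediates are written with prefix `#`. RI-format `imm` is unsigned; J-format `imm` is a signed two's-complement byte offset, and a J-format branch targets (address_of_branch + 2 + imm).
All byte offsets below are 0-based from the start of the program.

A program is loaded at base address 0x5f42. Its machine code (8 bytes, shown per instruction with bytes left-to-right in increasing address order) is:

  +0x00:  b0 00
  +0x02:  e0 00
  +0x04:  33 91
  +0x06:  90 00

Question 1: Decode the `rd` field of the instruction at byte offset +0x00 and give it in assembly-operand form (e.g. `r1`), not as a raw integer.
[00] b0 00 → 0xb000
  opcode bits[15:12]=0xb: dec/R
  rd@[11:9]=0x0 ⇒ r0

r0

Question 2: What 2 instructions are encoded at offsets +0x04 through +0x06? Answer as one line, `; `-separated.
@+04  big-endian(33 91) = 0x3391
  opcode bits[15:12]=0x3: li/RI
  rd: (w>>9)&0x7=0x1 → r1
  imm: (w>>0)&0x1ff=0x191 → #401
@+06  big-endian(90 00) = 0x9000
  opcode bits[15:12]=0x9: hlt/N

li r1, #401; hlt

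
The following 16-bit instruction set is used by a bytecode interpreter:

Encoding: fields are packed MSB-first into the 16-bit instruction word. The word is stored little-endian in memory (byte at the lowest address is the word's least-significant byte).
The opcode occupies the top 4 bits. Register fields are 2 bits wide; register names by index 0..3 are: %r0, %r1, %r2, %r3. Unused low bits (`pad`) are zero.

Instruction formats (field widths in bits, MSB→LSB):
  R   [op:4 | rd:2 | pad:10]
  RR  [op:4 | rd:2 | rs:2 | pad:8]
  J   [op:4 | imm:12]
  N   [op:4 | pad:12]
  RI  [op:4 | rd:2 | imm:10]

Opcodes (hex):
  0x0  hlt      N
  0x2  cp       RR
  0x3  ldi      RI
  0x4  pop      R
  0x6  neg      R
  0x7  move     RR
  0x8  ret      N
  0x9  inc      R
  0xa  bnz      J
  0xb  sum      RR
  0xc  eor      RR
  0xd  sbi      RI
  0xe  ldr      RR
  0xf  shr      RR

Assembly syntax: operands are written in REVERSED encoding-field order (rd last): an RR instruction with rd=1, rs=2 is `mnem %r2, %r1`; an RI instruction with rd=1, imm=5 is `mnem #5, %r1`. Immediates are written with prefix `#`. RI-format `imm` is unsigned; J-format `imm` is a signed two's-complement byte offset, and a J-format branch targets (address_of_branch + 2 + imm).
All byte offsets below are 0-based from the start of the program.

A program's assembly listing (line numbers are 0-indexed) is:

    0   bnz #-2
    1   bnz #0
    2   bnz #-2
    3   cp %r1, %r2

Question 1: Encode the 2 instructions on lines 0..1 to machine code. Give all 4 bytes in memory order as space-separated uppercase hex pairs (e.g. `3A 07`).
line 0 (bnz): pack op=0xa:4|imm=-2:12 = 0xaffe; little→ fe af
line 1 (bnz): pack op=0xa:4|imm=0:12 = 0xa000; little→ 00 a0

FE AF 00 A0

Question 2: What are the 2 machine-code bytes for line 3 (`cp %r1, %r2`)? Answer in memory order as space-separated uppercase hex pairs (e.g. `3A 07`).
3. cp fields op=0x2:4|rd=2:2|rs=1:2|pad=0:8 → word 2900h → 00 29

00 29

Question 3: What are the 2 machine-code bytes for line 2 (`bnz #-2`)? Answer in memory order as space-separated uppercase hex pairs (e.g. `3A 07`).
FE AF

2. bnz fields op=0xa:4|imm=-2:12 → word affeh → fe af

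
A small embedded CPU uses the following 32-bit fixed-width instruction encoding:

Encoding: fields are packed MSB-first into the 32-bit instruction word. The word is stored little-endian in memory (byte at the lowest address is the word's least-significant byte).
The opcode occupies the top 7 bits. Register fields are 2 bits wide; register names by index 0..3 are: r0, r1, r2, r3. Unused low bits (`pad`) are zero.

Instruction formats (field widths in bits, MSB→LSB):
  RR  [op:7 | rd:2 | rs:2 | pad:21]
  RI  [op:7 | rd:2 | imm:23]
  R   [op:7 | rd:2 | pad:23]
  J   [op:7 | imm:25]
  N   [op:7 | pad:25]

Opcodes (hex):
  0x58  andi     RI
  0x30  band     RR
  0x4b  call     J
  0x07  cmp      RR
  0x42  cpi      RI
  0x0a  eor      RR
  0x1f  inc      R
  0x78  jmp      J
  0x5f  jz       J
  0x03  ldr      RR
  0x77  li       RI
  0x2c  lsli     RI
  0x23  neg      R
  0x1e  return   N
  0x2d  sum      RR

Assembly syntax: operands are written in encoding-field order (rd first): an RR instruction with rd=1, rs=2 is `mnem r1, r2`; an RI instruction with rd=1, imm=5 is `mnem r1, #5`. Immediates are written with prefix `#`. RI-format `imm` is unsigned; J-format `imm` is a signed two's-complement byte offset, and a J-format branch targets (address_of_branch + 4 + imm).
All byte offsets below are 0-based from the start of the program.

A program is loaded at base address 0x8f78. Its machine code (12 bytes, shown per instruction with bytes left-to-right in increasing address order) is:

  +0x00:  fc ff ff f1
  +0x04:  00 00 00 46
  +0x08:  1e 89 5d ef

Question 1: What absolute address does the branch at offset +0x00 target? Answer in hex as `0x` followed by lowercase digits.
[00] fc ff ff f1 → 0xf1fffffc
  top 7b → 0x78 → jmp [J]
  [24:0] imm=33554428 (s25→-4) = #-4
  target = base 0x8f78 + off 0x00 + 4 + imm -4 = 0x8f78

0x8f78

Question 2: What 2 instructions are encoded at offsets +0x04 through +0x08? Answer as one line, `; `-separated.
[04] 00 00 00 46 → 0x46000000
  opcode bits[31:25]=0x23: neg/R
  [24:23] rd=0 = r0
[08] 1e 89 5d ef → 0xef5d891e
  opcode bits[31:25]=0x77: li/RI
  [24:23] rd=2 = r2
  [22:0] imm=6129950 = #6129950

neg r0; li r2, #6129950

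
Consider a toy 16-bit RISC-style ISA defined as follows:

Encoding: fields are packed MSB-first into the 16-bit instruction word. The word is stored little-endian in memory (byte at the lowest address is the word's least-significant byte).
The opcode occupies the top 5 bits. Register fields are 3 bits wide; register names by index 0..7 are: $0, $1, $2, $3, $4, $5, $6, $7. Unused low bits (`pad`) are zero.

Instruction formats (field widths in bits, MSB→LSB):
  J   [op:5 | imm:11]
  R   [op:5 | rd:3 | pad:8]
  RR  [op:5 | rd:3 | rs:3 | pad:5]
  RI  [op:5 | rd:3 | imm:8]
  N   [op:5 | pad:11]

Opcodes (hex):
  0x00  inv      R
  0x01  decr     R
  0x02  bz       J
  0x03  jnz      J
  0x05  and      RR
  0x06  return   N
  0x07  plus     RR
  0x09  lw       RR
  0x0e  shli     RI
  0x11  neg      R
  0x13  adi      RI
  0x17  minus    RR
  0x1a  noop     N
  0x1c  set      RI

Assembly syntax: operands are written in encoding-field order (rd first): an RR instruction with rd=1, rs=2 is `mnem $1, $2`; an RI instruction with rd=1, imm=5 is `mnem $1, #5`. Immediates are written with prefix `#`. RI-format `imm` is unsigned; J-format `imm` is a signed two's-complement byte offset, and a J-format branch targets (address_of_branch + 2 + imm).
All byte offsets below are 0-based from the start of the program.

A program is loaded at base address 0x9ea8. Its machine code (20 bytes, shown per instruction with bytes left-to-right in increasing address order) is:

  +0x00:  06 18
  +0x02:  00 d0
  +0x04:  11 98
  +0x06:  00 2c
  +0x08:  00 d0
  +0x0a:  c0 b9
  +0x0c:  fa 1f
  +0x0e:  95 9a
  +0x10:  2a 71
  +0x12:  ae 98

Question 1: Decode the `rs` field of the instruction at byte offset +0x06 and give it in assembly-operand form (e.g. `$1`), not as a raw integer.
off 0x06: read 00 2c as little → 0x2c00
  top 5b → 0x5 → and [RR]
  [10:8] rd=4 = $4
  [7:5] rs=0 = $0

$0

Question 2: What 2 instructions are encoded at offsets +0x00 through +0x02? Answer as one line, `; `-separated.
+0x00: 06 18 ⇒ word 0x1806 (little)
  opcode bits[15:11]=0x3: jnz/J
  [10:0] imm=6 = #6
+0x02: 00 d0 ⇒ word 0xd000 (little)
  opcode bits[15:11]=0x1a: noop/N

jnz #6; noop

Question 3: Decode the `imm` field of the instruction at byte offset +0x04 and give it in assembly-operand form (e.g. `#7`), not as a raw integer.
@+04  little-endian(11 98) = 0x9811
  top 5b → 0x13 → adi [RI]
  rd: (w>>8)&0x7=0x0 → $0
  imm: (w>>0)&0xff=0x11 → #17

#17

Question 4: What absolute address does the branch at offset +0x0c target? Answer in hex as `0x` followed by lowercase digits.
+0x0c: fa 1f ⇒ word 0x1ffa (little)
  top 5b → 0x3 → jnz [J]
  imm@[10:0]=0x7fa (s11→-6) ⇒ #-6
  target = base 0x9ea8 + off 0x0c + 2 + imm -6 = 0x9eb0

0x9eb0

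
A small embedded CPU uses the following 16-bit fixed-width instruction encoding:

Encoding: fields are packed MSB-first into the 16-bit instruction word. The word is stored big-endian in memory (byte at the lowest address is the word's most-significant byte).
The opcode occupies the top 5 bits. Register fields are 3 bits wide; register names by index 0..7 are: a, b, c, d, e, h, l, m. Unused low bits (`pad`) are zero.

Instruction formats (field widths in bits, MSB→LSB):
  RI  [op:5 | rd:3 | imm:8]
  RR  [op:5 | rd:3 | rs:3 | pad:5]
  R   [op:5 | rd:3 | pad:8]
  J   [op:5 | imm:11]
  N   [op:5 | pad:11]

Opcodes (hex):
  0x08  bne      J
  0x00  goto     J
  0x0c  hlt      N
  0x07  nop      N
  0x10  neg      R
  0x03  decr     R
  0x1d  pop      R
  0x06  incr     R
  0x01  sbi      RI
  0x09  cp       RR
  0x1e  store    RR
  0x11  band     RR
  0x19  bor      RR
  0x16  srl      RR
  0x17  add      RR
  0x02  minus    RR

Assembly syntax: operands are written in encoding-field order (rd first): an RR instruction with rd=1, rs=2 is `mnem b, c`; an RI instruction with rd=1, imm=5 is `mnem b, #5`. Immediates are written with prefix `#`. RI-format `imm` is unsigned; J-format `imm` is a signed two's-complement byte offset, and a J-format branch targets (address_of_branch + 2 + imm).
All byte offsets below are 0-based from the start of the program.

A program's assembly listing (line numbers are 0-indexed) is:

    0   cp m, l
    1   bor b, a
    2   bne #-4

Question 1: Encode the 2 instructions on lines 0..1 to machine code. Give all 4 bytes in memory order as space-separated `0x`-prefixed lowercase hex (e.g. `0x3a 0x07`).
L0: cp op=0x9:5|rd=7:3|rs=6:3|pad=0:5 ⇒ 0x4fc0 ⇒ big 4f c0
L1: bor op=0x19:5|rd=1:3|rs=0:3|pad=0:5 ⇒ 0xc900 ⇒ big c9 00

0x4f 0xc0 0xc9 0x00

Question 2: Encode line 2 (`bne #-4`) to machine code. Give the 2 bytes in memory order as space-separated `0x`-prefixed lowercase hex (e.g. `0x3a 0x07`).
2. bne fields op=0x8:5|imm=-4:11 → word 47fch → 47 fc

0x47 0xfc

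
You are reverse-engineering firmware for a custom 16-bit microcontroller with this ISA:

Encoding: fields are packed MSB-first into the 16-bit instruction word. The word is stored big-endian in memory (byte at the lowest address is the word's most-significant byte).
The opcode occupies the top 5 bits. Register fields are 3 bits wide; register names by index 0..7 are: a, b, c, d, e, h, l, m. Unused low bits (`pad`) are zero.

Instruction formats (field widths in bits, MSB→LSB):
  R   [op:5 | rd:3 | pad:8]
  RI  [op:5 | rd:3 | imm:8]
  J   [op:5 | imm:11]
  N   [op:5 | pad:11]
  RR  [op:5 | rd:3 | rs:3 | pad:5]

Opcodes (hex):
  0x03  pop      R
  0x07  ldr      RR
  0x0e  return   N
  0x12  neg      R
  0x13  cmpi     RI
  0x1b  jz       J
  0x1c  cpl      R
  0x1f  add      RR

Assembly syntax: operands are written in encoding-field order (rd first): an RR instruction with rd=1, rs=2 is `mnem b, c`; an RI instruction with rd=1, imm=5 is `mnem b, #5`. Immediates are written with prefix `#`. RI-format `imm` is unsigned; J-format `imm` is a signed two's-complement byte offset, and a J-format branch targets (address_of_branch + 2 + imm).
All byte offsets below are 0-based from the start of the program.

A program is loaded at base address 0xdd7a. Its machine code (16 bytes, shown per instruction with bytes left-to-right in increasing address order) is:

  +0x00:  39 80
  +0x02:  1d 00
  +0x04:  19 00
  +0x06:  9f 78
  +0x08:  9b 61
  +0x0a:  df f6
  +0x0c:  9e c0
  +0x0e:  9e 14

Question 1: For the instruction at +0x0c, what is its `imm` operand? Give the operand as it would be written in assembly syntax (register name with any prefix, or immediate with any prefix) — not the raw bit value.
#192

[0c] 9e c0 → 0x9ec0
  opcode bits[15:11]=0x13: cmpi/RI
  rd: (w>>8)&0x7=0x6 → l
  imm: (w>>0)&0xff=0xc0 → #192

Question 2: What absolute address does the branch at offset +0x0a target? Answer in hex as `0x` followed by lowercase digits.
0xdd7c

[0a] df f6 → 0xdff6
  opcode bits[15:11]=0x1b: jz/J
  imm: (w>>0)&0x7ff=0x7f6 (s11→-10) → #-10
  target = base 0xdd7a + off 0x0a + 2 + imm -10 = 0xdd7c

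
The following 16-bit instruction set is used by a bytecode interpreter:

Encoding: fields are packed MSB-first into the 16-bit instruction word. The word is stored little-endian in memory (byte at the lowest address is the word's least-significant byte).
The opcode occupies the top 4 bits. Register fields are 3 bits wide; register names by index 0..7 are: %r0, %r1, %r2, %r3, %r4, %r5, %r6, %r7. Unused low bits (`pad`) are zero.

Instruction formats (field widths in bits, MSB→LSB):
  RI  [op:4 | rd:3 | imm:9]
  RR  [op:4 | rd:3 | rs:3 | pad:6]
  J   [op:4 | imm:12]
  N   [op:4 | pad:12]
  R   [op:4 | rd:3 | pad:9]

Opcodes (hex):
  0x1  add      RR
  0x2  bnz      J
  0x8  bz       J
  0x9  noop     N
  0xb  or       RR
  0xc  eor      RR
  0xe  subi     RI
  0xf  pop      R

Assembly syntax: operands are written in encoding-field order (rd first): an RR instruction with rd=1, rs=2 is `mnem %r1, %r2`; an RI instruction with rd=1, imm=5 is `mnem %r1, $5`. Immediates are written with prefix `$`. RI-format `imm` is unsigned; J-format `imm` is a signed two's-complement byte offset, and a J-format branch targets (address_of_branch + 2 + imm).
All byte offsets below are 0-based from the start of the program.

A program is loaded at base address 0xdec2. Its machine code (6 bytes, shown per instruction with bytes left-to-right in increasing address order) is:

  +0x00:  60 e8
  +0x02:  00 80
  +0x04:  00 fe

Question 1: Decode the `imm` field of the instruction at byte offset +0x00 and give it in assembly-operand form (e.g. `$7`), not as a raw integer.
$96

off 0x00: read 60 e8 as little → 0xe860
  op=0xe860>>12=0xe ⇒ subi (RI)
  rd: (w>>9)&0x7=0x4 → %r4
  imm: (w>>0)&0x1ff=0x60 → $96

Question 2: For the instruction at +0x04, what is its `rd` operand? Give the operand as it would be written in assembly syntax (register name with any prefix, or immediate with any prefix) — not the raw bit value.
@+04  little-endian(00 fe) = 0xfe00
  op=0xfe00>>12=0xf ⇒ pop (R)
  [11:9] rd=7 = %r7

%r7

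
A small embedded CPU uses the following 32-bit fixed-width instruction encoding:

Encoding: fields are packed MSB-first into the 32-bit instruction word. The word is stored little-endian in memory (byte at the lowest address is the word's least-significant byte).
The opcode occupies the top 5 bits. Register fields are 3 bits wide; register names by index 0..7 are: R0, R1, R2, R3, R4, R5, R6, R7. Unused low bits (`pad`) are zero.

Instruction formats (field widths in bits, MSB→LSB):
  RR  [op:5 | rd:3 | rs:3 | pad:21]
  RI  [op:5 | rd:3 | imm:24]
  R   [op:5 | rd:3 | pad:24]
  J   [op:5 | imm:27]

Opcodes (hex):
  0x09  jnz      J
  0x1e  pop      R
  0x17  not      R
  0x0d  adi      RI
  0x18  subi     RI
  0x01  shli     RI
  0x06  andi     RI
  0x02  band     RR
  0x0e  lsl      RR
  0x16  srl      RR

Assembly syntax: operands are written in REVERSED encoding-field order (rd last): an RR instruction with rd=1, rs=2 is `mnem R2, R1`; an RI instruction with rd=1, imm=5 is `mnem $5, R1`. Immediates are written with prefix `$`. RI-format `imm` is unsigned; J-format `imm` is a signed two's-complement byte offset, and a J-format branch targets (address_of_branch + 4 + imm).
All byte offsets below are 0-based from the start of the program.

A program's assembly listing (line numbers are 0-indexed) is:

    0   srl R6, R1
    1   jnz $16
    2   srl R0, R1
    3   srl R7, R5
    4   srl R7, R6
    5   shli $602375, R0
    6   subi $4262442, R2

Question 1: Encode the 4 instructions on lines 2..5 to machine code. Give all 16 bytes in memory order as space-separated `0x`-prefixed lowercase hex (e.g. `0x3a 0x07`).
2. srl fields op=0x16:5|rd=1:3|rs=0:3|pad=0:21 → word b1000000h → 00 00 00 b1
3. srl fields op=0x16:5|rd=5:3|rs=7:3|pad=0:21 → word b5e00000h → 00 00 e0 b5
4. srl fields op=0x16:5|rd=6:3|rs=7:3|pad=0:21 → word b6e00000h → 00 00 e0 b6
5. shli fields op=0x1:5|rd=0:3|imm=602375:24 → word 08093107h → 07 31 09 08

0x00 0x00 0x00 0xb1 0x00 0x00 0xe0 0xb5 0x00 0x00 0xe0 0xb6 0x07 0x31 0x09 0x08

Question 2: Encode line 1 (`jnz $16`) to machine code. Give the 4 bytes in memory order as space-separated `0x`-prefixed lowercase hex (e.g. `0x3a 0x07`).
0x10 0x00 0x00 0x48

L1: jnz op=0x9:5|imm=16:27 ⇒ 0x48000010 ⇒ little 10 00 00 48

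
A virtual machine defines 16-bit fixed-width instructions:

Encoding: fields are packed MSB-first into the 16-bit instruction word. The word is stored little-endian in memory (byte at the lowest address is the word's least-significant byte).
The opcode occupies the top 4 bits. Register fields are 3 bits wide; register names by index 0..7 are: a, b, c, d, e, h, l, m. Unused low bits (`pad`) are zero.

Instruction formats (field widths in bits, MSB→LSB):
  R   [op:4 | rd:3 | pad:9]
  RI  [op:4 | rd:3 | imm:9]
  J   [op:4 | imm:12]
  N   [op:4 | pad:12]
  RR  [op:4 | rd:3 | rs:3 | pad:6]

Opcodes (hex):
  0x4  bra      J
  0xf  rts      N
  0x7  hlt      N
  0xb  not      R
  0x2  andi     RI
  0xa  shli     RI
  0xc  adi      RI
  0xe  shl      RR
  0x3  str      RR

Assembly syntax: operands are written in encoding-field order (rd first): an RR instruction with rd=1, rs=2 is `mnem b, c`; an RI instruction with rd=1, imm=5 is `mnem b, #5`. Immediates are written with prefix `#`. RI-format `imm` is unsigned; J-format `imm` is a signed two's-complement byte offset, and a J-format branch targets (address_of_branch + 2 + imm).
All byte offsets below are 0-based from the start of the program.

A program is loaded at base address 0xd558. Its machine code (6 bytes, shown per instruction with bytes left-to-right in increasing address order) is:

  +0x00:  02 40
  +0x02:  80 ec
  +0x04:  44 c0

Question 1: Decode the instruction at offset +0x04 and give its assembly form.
@+04  little-endian(44 c0) = 0xc044
  top 4b → 0xc → adi [RI]
  rd: (w>>9)&0x7=0x0 → a
  imm: (w>>0)&0x1ff=0x44 → #68

adi a, #68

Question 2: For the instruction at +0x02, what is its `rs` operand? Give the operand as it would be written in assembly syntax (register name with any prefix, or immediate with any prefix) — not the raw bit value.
+0x02: 80 ec ⇒ word 0xec80 (little)
  opcode bits[15:12]=0xe: shl/RR
  [11:9] rd=6 = l
  [8:6] rs=2 = c

c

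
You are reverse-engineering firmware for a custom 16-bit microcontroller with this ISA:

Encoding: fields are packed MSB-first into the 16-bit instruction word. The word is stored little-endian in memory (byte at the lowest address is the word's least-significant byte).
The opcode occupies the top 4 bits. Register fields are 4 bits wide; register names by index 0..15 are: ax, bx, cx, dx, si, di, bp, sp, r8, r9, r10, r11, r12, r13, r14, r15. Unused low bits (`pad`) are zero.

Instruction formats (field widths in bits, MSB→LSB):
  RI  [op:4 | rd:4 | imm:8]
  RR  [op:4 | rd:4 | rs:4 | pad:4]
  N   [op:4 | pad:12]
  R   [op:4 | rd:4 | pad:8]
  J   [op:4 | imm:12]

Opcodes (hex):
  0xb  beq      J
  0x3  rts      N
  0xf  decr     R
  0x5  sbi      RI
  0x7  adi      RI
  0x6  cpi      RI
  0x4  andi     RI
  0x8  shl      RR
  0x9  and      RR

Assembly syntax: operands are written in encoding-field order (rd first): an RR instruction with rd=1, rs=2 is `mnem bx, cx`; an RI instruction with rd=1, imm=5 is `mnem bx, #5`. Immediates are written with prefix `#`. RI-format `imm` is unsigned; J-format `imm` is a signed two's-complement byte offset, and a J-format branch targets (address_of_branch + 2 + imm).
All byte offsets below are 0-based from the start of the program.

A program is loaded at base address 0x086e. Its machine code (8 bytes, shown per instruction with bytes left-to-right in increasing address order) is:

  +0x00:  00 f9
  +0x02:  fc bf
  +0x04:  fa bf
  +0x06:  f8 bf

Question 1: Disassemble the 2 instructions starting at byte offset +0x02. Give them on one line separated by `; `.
@+02  little-endian(fc bf) = 0xbffc
  op=0xbffc>>12=0xb ⇒ beq (J)
  imm@[11:0]=0xffc (s12→-4) ⇒ #-4
@+04  little-endian(fa bf) = 0xbffa
  op=0xbffa>>12=0xb ⇒ beq (J)
  imm@[11:0]=0xffa (s12→-6) ⇒ #-6

beq #-4; beq #-6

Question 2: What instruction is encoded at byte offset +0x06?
beq #-8

[06] f8 bf → 0xbff8
  opcode bits[15:12]=0xb: beq/J
  [11:0] imm=4088 (s12→-8) = #-8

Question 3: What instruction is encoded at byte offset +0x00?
decr r9

[00] 00 f9 → 0xf900
  opcode bits[15:12]=0xf: decr/R
  rd: (w>>8)&0xf=0x9 → r9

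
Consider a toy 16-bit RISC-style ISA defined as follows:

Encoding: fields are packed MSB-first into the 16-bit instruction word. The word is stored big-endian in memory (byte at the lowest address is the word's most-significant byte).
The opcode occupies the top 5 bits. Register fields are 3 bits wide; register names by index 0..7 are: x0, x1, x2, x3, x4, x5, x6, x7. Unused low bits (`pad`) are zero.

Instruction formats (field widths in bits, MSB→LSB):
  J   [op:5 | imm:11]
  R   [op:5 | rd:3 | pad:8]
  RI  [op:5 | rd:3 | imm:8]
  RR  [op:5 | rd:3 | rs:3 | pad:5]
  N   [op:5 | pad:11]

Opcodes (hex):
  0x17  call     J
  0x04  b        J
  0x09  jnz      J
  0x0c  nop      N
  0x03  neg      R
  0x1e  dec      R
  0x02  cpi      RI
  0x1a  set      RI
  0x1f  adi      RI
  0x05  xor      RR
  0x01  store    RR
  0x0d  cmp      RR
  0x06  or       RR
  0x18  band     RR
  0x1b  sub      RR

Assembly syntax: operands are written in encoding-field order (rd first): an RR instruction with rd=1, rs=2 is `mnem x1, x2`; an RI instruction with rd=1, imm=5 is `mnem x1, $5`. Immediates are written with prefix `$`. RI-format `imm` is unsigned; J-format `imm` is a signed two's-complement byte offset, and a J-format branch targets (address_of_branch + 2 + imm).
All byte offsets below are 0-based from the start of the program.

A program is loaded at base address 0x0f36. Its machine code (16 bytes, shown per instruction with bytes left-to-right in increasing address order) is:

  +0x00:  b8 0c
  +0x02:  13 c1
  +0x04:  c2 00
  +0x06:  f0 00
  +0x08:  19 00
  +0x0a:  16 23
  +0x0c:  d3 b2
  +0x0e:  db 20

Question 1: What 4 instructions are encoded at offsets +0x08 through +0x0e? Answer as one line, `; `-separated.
neg x1; cpi x6, $35; set x3, $178; sub x3, x1

[08] 19 00 → 0x1900
  top 5b → 0x3 → neg [R]
  rd@[10:8]=0x1 ⇒ x1
[0a] 16 23 → 0x1623
  top 5b → 0x2 → cpi [RI]
  rd@[10:8]=0x6 ⇒ x6
  imm@[7:0]=0x23 ⇒ $35
[0c] d3 b2 → 0xd3b2
  top 5b → 0x1a → set [RI]
  rd@[10:8]=0x3 ⇒ x3
  imm@[7:0]=0xb2 ⇒ $178
[0e] db 20 → 0xdb20
  top 5b → 0x1b → sub [RR]
  rd@[10:8]=0x3 ⇒ x3
  rs@[7:5]=0x1 ⇒ x1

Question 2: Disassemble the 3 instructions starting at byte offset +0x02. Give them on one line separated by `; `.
off 0x02: read 13 c1 as big → 0x13c1
  op=0x13c1>>11=0x2 ⇒ cpi (RI)
  rd: (w>>8)&0x7=0x3 → x3
  imm: (w>>0)&0xff=0xc1 → $193
off 0x04: read c2 00 as big → 0xc200
  op=0xc200>>11=0x18 ⇒ band (RR)
  rd: (w>>8)&0x7=0x2 → x2
  rs: (w>>5)&0x7=0x0 → x0
off 0x06: read f0 00 as big → 0xf000
  op=0xf000>>11=0x1e ⇒ dec (R)
  rd: (w>>8)&0x7=0x0 → x0

cpi x3, $193; band x2, x0; dec x0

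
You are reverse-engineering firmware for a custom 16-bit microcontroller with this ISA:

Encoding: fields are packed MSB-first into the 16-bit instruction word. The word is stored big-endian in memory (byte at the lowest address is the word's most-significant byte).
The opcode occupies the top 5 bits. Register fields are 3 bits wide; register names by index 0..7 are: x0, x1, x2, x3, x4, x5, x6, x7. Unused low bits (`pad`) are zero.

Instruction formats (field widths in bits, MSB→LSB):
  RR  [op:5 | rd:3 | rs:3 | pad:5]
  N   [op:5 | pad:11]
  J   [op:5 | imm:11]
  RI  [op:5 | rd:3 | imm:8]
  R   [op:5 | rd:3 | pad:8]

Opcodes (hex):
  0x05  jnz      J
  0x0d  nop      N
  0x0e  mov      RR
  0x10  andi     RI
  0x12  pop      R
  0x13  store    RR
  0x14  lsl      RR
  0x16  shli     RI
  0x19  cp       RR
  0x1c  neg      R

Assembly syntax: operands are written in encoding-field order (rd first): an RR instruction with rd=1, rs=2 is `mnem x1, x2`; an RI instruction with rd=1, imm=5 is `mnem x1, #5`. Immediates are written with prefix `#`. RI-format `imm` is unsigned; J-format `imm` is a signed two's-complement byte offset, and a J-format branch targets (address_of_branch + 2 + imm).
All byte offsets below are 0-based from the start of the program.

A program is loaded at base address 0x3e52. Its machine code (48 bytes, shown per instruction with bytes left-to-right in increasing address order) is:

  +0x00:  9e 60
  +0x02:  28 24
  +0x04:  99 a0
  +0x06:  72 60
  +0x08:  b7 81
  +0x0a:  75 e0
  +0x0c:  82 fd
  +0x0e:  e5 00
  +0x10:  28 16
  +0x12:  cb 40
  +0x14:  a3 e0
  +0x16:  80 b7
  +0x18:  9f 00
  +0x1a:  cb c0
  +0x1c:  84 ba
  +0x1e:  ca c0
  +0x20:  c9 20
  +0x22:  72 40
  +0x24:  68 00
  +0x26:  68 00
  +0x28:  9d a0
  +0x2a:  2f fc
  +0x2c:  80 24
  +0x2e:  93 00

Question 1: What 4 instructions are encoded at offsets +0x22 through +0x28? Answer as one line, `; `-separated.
mov x2, x2; nop; nop; store x5, x5

+0x22: 72 40 ⇒ word 0x7240 (big)
  op=0x7240>>11=0xe ⇒ mov (RR)
  rd@[10:8]=0x2 ⇒ x2
  rs@[7:5]=0x2 ⇒ x2
+0x24: 68 00 ⇒ word 0x6800 (big)
  op=0x6800>>11=0xd ⇒ nop (N)
+0x26: 68 00 ⇒ word 0x6800 (big)
  op=0x6800>>11=0xd ⇒ nop (N)
+0x28: 9d a0 ⇒ word 0x9da0 (big)
  op=0x9da0>>11=0x13 ⇒ store (RR)
  rd@[10:8]=0x5 ⇒ x5
  rs@[7:5]=0x5 ⇒ x5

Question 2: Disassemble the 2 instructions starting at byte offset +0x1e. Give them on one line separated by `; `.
cp x2, x6; cp x1, x1

@+1e  big-endian(ca c0) = 0xcac0
  op=0xcac0>>11=0x19 ⇒ cp (RR)
  rd@[10:8]=0x2 ⇒ x2
  rs@[7:5]=0x6 ⇒ x6
@+20  big-endian(c9 20) = 0xc920
  op=0xc920>>11=0x19 ⇒ cp (RR)
  rd@[10:8]=0x1 ⇒ x1
  rs@[7:5]=0x1 ⇒ x1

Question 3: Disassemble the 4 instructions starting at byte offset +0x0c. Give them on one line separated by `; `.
+0x0c: 82 fd ⇒ word 0x82fd (big)
  top 5b → 0x10 → andi [RI]
  rd@[10:8]=0x2 ⇒ x2
  imm@[7:0]=0xfd ⇒ #253
+0x0e: e5 00 ⇒ word 0xe500 (big)
  top 5b → 0x1c → neg [R]
  rd@[10:8]=0x5 ⇒ x5
+0x10: 28 16 ⇒ word 0x2816 (big)
  top 5b → 0x5 → jnz [J]
  imm@[10:0]=0x16 ⇒ #22
+0x12: cb 40 ⇒ word 0xcb40 (big)
  top 5b → 0x19 → cp [RR]
  rd@[10:8]=0x3 ⇒ x3
  rs@[7:5]=0x2 ⇒ x2

andi x2, #253; neg x5; jnz #22; cp x3, x2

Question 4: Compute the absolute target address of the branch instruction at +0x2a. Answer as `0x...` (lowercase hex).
[2a] 2f fc → 0x2ffc
  top 5b → 0x5 → jnz [J]
  imm@[10:0]=0x7fc (s11→-4) ⇒ #-4
  target = base 0x3e52 + off 0x2a + 2 + imm -4 = 0x3e7a

0x3e7a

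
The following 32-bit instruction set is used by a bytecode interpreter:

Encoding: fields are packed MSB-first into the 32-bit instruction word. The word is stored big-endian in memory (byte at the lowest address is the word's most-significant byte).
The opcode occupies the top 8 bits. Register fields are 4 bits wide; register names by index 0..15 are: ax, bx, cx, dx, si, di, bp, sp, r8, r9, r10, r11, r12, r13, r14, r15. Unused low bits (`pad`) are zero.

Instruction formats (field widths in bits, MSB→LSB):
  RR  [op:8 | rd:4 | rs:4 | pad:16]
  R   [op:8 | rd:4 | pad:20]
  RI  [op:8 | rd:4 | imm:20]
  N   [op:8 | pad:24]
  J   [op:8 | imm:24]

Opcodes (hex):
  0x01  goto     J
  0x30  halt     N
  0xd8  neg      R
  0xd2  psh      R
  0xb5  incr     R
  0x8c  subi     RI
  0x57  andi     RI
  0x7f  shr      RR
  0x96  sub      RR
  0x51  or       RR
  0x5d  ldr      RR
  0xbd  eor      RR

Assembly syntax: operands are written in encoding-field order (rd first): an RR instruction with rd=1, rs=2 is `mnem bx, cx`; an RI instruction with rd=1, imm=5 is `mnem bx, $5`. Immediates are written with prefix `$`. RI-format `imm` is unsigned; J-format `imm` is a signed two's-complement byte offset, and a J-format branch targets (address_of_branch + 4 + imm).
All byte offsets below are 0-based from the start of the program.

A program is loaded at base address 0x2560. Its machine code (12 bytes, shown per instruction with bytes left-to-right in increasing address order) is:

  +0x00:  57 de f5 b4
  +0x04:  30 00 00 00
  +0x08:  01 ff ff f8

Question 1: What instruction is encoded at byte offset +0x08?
goto $-8

@+08  big-endian(01 ff ff f8) = 0x01fffff8
  opcode bits[31:24]=0x1: goto/J
  [23:0] imm=16777208 (s24→-8) = $-8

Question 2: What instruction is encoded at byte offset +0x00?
+0x00: 57 de f5 b4 ⇒ word 0x57def5b4 (big)
  opcode bits[31:24]=0x57: andi/RI
  rd: (w>>20)&0xf=0xd → r13
  imm: (w>>0)&0xfffff=0xef5b4 → $980404

andi r13, $980404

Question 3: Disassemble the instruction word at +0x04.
halt

@+04  big-endian(30 00 00 00) = 0x30000000
  op=0x30000000>>24=0x30 ⇒ halt (N)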